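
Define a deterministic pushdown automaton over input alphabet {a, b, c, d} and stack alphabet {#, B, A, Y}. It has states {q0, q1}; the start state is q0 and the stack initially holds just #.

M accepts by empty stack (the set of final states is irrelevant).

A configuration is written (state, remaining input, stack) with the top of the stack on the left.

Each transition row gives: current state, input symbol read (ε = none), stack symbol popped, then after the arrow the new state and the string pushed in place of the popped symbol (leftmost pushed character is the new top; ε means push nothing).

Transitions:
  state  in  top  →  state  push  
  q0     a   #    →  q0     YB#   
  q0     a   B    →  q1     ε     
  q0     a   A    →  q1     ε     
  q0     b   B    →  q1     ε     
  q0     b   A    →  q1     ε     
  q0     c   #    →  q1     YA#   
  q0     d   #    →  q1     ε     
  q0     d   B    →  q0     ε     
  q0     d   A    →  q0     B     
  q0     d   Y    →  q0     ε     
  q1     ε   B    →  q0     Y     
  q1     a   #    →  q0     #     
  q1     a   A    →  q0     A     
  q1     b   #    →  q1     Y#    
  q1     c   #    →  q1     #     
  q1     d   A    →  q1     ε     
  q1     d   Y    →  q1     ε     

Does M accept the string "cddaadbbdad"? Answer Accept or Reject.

(q0, cddaadbbdad, #)
  read c, top #: go to q1, push YA# → (q1, ddaadbbdad, YA#)
  read d, top Y: go to q1, push ε → (q1, daadbbdad, A#)
  read d, top A: go to q1, push ε → (q1, aadbbdad, #)
  read a, top #: go to q0, push # → (q0, adbbdad, #)
  read a, top #: go to q0, push YB# → (q0, dbbdad, YB#)
  read d, top Y: go to q0, push ε → (q0, bbdad, B#)
  read b, top B: go to q1, push ε → (q1, bdad, #)
  read b, top #: go to q1, push Y# → (q1, dad, Y#)
  read d, top Y: go to q1, push ε → (q1, ad, #)
  read a, top #: go to q0, push # → (q0, d, #)
  read d, top #: go to q1, push ε → (q1, ε, ε)
All input consumed and the stack is empty.

Accept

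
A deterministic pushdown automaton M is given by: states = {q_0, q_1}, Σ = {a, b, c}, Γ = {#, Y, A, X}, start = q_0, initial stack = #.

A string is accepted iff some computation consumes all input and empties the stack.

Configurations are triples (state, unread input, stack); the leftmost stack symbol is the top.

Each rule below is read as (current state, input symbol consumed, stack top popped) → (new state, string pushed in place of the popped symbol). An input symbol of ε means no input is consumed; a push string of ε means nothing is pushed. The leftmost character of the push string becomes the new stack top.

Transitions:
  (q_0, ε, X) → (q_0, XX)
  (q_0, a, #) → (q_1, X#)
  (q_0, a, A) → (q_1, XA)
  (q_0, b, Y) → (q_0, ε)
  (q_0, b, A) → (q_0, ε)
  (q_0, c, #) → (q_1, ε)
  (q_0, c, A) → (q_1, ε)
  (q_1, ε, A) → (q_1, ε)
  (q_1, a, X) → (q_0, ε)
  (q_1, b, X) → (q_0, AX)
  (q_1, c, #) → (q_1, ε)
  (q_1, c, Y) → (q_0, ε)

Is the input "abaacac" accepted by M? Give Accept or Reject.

(q_0, abaacac, #)
  read a, top #: go to q_1, push X# → (q_1, baacac, X#)
  read b, top X: go to q_0, push AX → (q_0, aacac, AX#)
  read a, top A: go to q_1, push XA → (q_1, acac, XAX#)
  read a, top X: go to q_0, push ε → (q_0, cac, AX#)
  read c, top A: go to q_1, push ε → (q_1, ac, X#)
  read a, top X: go to q_0, push ε → (q_0, c, #)
  read c, top #: go to q_1, push ε → (q_1, ε, ε)
All input consumed and the stack is empty.

Accept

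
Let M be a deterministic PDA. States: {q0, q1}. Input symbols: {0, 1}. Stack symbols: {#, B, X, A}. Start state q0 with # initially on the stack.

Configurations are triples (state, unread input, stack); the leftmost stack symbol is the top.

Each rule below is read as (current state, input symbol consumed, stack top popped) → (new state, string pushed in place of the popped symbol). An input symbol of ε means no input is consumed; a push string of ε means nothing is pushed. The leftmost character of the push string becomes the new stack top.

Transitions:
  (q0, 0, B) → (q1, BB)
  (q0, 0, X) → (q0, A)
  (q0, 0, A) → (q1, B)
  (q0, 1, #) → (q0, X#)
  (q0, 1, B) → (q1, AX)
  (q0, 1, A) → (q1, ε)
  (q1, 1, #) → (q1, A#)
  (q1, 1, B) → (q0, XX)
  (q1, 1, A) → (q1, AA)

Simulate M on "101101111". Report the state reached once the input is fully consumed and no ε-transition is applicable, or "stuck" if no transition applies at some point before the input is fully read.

stuck

(q0, 101101111, #) ⊢ (q0, 01101111, X#) ⊢ (q0, 1101111, A#) ⊢ (q1, 101111, #) ⊢ (q1, 01111, A#)
No transition for (q1, 0, top A); M blocks with input 01111 remaining.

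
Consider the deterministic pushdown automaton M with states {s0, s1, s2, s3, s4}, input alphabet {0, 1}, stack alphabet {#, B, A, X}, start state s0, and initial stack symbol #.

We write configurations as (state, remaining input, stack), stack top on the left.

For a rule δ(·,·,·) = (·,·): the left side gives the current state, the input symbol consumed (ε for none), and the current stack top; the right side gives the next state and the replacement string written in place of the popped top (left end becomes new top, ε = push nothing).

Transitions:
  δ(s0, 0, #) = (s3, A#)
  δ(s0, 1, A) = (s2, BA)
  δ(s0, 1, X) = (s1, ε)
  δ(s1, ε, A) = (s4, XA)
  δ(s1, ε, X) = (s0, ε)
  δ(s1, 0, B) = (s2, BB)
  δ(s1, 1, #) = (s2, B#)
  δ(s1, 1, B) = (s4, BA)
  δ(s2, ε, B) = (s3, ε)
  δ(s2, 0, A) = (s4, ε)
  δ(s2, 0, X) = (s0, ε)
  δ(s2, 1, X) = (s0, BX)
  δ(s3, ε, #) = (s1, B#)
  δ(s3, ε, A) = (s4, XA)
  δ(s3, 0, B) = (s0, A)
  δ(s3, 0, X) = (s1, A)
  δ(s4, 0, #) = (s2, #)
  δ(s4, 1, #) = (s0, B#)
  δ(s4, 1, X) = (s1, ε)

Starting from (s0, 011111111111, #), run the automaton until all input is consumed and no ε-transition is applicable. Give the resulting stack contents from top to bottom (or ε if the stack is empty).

(s0, 011111111111, #)
  read 0, top #: go to s3, push A# → (s3, 11111111111, A#)
  ε-move, top A: go to s4, push XA → (s4, 11111111111, XA#)
  read 1, top X: go to s1, push ε → (s1, 1111111111, A#)
  ε-move, top A: go to s4, push XA → (s4, 1111111111, XA#)
  read 1, top X: go to s1, push ε → (s1, 111111111, A#)
  ε-move, top A: go to s4, push XA → (s4, 111111111, XA#)
  read 1, top X: go to s1, push ε → (s1, 11111111, A#)
  ε-move, top A: go to s4, push XA → (s4, 11111111, XA#)
  read 1, top X: go to s1, push ε → (s1, 1111111, A#)
  ε-move, top A: go to s4, push XA → (s4, 1111111, XA#)
  read 1, top X: go to s1, push ε → (s1, 111111, A#)
  ε-move, top A: go to s4, push XA → (s4, 111111, XA#)
  read 1, top X: go to s1, push ε → (s1, 11111, A#)
  ε-move, top A: go to s4, push XA → (s4, 11111, XA#)
  read 1, top X: go to s1, push ε → (s1, 1111, A#)
  ε-move, top A: go to s4, push XA → (s4, 1111, XA#)
  read 1, top X: go to s1, push ε → (s1, 111, A#)
  ε-move, top A: go to s4, push XA → (s4, 111, XA#)
  read 1, top X: go to s1, push ε → (s1, 11, A#)
  ε-move, top A: go to s4, push XA → (s4, 11, XA#)
  read 1, top X: go to s1, push ε → (s1, 1, A#)
  ε-move, top A: go to s4, push XA → (s4, 1, XA#)
  read 1, top X: go to s1, push ε → (s1, ε, A#)
  ε-move, top A: go to s4, push XA → (s4, ε, XA#)
All input consumed in state s4 with stack XA#.

XA#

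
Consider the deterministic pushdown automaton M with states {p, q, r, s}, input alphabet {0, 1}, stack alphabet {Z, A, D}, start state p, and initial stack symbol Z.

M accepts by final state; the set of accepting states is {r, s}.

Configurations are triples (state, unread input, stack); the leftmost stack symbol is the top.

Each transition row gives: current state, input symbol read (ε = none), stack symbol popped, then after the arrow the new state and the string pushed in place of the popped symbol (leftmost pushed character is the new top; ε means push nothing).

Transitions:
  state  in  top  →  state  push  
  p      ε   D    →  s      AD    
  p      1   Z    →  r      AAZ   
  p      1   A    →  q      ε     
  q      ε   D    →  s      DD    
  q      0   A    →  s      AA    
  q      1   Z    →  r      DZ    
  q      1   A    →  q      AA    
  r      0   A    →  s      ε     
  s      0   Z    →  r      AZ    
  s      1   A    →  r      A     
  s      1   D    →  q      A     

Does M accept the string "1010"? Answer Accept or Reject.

Accept

(p, 1010, Z)
  read 1, top Z: go to r, push AAZ → (r, 010, AAZ)
  read 0, top A: go to s, push ε → (s, 10, AZ)
  read 1, top A: go to r, push A → (r, 0, AZ)
  read 0, top A: go to s, push ε → (s, ε, Z)
All input consumed; state s ∈ F.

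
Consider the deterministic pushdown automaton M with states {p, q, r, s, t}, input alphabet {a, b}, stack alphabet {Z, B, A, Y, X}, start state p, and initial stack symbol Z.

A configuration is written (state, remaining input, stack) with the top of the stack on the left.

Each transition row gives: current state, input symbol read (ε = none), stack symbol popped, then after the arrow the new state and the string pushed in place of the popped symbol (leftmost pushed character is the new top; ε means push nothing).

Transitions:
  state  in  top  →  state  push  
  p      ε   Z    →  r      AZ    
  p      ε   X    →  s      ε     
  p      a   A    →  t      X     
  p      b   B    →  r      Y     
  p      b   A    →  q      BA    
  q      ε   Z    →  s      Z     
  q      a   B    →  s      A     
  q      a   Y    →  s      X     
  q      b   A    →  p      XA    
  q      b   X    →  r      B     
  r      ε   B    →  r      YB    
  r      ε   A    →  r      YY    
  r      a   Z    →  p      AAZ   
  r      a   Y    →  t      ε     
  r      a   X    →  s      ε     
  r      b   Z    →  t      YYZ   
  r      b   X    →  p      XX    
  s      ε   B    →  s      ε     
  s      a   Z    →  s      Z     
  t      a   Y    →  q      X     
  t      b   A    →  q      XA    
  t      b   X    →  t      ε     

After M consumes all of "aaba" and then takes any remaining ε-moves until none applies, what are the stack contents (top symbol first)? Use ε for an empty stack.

BZ

(p, aaba, Z)
  ε-move, top Z: go to r, push AZ → (r, aaba, AZ)
  ε-move, top A: go to r, push YY → (r, aaba, YYZ)
  read a, top Y: go to t, push ε → (t, aba, YZ)
  read a, top Y: go to q, push X → (q, ba, XZ)
  read b, top X: go to r, push B → (r, a, BZ)
  ε-move, top B: go to r, push YB → (r, a, YBZ)
  read a, top Y: go to t, push ε → (t, ε, BZ)
All input consumed in state t with stack BZ.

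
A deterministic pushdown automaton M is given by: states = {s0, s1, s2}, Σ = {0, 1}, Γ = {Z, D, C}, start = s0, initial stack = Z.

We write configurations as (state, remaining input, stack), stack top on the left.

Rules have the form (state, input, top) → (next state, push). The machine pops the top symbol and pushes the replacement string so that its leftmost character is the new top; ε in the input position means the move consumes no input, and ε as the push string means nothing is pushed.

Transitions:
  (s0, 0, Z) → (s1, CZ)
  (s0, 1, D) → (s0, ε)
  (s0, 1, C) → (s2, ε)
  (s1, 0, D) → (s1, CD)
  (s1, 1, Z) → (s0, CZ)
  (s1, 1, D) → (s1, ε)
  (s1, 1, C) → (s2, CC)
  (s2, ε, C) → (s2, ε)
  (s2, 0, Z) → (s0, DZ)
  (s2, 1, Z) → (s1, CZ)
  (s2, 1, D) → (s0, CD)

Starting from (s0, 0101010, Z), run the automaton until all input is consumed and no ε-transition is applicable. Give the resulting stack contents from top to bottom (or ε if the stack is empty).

(s0, 0101010, Z)
  read 0, top Z: go to s1, push CZ → (s1, 101010, CZ)
  read 1, top C: go to s2, push CC → (s2, 01010, CCZ)
  ε-move, top C: go to s2, push ε → (s2, 01010, CZ)
  ε-move, top C: go to s2, push ε → (s2, 01010, Z)
  read 0, top Z: go to s0, push DZ → (s0, 1010, DZ)
  read 1, top D: go to s0, push ε → (s0, 010, Z)
  read 0, top Z: go to s1, push CZ → (s1, 10, CZ)
  read 1, top C: go to s2, push CC → (s2, 0, CCZ)
  ε-move, top C: go to s2, push ε → (s2, 0, CZ)
  ε-move, top C: go to s2, push ε → (s2, 0, Z)
  read 0, top Z: go to s0, push DZ → (s0, ε, DZ)
All input consumed in state s0 with stack DZ.

DZ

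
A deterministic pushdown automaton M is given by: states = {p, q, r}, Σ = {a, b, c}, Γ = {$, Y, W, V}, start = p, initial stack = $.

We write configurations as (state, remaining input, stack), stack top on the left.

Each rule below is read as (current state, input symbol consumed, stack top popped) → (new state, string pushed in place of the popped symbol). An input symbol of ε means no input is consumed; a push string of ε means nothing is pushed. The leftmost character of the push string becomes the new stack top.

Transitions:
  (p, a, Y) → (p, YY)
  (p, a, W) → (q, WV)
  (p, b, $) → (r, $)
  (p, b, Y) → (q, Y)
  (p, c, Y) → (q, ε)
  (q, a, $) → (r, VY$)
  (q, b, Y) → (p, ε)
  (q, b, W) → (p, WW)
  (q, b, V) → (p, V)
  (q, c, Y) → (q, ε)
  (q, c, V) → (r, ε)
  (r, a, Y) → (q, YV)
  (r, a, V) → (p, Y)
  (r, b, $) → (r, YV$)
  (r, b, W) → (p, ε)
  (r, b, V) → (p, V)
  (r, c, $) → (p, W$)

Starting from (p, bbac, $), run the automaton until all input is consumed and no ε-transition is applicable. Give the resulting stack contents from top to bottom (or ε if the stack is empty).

(p, bbac, $)
  read b, top $: go to r, push $ → (r, bac, $)
  read b, top $: go to r, push YV$ → (r, ac, YV$)
  read a, top Y: go to q, push YV → (q, c, YVV$)
  read c, top Y: go to q, push ε → (q, ε, VV$)
All input consumed in state q with stack VV$.

VV$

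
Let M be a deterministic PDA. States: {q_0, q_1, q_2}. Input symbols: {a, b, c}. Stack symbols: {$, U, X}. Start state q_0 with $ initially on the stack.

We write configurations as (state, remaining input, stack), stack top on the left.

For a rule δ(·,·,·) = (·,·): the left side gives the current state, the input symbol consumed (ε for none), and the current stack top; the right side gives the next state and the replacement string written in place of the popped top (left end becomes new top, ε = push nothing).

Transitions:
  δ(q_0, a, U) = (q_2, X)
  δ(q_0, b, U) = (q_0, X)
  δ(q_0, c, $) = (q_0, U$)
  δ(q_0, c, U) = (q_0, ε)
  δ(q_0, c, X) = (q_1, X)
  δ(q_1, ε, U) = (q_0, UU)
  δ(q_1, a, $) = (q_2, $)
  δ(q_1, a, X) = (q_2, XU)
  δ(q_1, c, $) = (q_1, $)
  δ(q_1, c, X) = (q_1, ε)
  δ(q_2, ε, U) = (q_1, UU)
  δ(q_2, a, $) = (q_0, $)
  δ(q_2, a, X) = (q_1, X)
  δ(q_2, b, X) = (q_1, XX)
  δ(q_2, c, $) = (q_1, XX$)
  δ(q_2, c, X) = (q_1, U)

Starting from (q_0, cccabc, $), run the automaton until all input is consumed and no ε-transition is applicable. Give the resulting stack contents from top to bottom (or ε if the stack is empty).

(q_0, cccabc, $) ⊢ (q_0, ccabc, U$) ⊢ (q_0, cabc, $) ⊢ (q_0, abc, U$) ⊢ (q_2, bc, X$) ⊢ (q_1, c, XX$) ⊢ (q_1, ε, X$)
All input consumed in state q_1 with stack X$.

X$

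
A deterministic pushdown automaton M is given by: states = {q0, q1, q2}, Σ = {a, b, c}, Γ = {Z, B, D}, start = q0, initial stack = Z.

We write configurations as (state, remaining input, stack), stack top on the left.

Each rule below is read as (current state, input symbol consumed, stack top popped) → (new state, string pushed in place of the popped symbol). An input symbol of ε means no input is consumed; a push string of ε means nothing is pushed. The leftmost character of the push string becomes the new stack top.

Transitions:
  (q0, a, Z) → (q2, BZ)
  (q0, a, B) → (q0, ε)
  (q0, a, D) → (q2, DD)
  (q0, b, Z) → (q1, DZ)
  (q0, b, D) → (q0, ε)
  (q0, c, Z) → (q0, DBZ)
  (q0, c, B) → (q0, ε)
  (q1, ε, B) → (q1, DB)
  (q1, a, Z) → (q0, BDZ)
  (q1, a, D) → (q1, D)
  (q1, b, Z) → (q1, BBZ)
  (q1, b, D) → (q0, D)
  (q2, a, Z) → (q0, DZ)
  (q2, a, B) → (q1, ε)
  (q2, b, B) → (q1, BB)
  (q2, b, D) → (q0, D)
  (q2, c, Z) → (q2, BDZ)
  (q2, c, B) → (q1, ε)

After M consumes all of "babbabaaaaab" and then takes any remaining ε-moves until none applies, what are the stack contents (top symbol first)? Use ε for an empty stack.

DBBZ

(q0, babbabaaaaab, Z)
  read b, top Z: go to q1, push DZ → (q1, abbabaaaaab, DZ)
  read a, top D: go to q1, push D → (q1, bbabaaaaab, DZ)
  read b, top D: go to q0, push D → (q0, babaaaaab, DZ)
  read b, top D: go to q0, push ε → (q0, abaaaaab, Z)
  read a, top Z: go to q2, push BZ → (q2, baaaaab, BZ)
  read b, top B: go to q1, push BB → (q1, aaaaab, BBZ)
  ε-move, top B: go to q1, push DB → (q1, aaaaab, DBBZ)
  read a, top D: go to q1, push D → (q1, aaaab, DBBZ)
  read a, top D: go to q1, push D → (q1, aaab, DBBZ)
  read a, top D: go to q1, push D → (q1, aab, DBBZ)
  read a, top D: go to q1, push D → (q1, ab, DBBZ)
  read a, top D: go to q1, push D → (q1, b, DBBZ)
  read b, top D: go to q0, push D → (q0, ε, DBBZ)
All input consumed in state q0 with stack DBBZ.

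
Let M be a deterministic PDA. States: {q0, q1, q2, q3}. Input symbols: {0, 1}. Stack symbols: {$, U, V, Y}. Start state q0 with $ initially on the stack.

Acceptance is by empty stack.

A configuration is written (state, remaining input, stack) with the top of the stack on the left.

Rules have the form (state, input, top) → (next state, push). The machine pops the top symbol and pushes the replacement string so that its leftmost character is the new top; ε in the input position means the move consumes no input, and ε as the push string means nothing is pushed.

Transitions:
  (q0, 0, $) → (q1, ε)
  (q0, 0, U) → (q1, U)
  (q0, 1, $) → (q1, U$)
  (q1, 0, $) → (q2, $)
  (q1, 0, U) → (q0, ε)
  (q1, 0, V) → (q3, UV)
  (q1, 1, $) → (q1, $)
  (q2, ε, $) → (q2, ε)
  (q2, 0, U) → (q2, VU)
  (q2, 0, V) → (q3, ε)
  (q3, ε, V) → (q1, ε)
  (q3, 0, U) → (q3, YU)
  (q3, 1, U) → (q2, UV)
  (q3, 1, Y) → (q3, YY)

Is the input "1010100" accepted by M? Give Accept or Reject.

(q0, 1010100, $) ⊢ (q1, 010100, U$) ⊢ (q0, 10100, $) ⊢ (q1, 0100, U$) ⊢ (q0, 100, $) ⊢ (q1, 00, U$) ⊢ (q0, 0, $) ⊢ (q1, ε, ε)
All input consumed and the stack is empty.

Accept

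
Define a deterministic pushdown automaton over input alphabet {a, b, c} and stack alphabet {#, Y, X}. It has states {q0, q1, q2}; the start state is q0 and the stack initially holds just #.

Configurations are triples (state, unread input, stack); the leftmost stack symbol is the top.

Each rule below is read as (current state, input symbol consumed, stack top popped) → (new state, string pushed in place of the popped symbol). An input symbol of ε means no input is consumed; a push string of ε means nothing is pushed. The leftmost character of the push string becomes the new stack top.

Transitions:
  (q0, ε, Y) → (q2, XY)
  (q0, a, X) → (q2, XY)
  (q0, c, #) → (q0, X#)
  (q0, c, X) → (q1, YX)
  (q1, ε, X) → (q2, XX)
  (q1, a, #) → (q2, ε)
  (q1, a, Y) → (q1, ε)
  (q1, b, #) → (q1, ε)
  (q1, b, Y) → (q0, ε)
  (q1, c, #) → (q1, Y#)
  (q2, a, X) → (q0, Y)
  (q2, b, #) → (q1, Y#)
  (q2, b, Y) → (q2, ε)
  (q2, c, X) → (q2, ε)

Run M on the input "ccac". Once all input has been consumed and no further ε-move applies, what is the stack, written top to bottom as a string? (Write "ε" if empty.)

X#

(q0, ccac, #)
  read c, top #: go to q0, push X# → (q0, cac, X#)
  read c, top X: go to q1, push YX → (q1, ac, YX#)
  read a, top Y: go to q1, push ε → (q1, c, X#)
  ε-move, top X: go to q2, push XX → (q2, c, XX#)
  read c, top X: go to q2, push ε → (q2, ε, X#)
All input consumed in state q2 with stack X#.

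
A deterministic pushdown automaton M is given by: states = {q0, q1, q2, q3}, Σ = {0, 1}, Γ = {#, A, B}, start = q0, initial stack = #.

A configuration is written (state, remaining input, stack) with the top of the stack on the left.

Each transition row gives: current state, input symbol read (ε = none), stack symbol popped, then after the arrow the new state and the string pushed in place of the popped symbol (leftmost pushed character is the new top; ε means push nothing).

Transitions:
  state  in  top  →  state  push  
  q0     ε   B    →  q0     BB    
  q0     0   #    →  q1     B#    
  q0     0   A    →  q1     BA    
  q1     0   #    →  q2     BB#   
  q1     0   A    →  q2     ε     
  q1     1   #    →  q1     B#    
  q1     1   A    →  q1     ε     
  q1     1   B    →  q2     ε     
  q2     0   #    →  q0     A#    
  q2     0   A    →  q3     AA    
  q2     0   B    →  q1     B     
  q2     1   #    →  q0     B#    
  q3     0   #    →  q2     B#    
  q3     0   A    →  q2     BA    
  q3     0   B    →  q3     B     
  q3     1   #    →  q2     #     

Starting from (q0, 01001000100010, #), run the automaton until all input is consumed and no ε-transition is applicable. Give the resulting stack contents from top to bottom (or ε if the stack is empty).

(q0, 01001000100010, #) ⊢ (q1, 1001000100010, B#) ⊢ (q2, 001000100010, #) ⊢ (q0, 01000100010, A#) ⊢ (q1, 1000100010, BA#) ⊢ (q2, 000100010, A#) ⊢ (q3, 00100010, AA#) ⊢ (q2, 0100010, BAA#) ⊢ (q1, 100010, BAA#) ⊢ (q2, 00010, AA#) ⊢ (q3, 0010, AAA#) ⊢ (q2, 010, BAAA#) ⊢ (q1, 10, BAAA#) ⊢ (q2, 0, AAA#) ⊢ (q3, ε, AAAA#)
All input consumed in state q3 with stack AAAA#.

AAAA#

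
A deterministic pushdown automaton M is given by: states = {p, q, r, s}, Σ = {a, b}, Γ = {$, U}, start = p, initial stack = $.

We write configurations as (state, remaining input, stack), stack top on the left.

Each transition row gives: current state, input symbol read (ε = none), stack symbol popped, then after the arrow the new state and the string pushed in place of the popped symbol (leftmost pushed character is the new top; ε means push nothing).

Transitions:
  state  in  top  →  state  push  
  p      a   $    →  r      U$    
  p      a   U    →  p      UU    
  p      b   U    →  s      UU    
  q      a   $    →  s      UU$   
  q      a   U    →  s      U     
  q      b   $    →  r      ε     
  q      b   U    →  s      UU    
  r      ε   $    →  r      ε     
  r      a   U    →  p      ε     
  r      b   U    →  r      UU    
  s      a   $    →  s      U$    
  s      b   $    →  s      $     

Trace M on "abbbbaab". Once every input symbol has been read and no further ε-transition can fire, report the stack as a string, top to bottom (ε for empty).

UUUUUU$

(p, abbbbaab, $) ⊢ (r, bbbbaab, U$) ⊢ (r, bbbaab, UU$) ⊢ (r, bbaab, UUU$) ⊢ (r, baab, UUUU$) ⊢ (r, aab, UUUUU$) ⊢ (p, ab, UUUU$) ⊢ (p, b, UUUUU$) ⊢ (s, ε, UUUUUU$)
All input consumed in state s with stack UUUUUU$.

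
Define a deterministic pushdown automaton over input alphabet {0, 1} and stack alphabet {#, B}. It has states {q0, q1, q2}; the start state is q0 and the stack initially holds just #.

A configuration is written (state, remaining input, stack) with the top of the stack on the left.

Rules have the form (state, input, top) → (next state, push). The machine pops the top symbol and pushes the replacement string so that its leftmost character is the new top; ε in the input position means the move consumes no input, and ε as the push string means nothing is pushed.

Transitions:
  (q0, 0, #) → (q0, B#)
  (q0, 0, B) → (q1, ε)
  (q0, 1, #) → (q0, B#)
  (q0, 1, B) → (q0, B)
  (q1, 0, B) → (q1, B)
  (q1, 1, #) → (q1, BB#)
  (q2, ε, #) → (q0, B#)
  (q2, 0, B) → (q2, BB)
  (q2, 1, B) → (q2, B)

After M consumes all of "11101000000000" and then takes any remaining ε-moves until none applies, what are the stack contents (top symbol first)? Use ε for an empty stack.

BB#

(q0, 11101000000000, #)
  read 1, top #: go to q0, push B# → (q0, 1101000000000, B#)
  read 1, top B: go to q0, push B → (q0, 101000000000, B#)
  read 1, top B: go to q0, push B → (q0, 01000000000, B#)
  read 0, top B: go to q1, push ε → (q1, 1000000000, #)
  read 1, top #: go to q1, push BB# → (q1, 000000000, BB#)
  read 0, top B: go to q1, push B → (q1, 00000000, BB#)
  read 0, top B: go to q1, push B → (q1, 0000000, BB#)
  read 0, top B: go to q1, push B → (q1, 000000, BB#)
  read 0, top B: go to q1, push B → (q1, 00000, BB#)
  read 0, top B: go to q1, push B → (q1, 0000, BB#)
  read 0, top B: go to q1, push B → (q1, 000, BB#)
  read 0, top B: go to q1, push B → (q1, 00, BB#)
  read 0, top B: go to q1, push B → (q1, 0, BB#)
  read 0, top B: go to q1, push B → (q1, ε, BB#)
All input consumed in state q1 with stack BB#.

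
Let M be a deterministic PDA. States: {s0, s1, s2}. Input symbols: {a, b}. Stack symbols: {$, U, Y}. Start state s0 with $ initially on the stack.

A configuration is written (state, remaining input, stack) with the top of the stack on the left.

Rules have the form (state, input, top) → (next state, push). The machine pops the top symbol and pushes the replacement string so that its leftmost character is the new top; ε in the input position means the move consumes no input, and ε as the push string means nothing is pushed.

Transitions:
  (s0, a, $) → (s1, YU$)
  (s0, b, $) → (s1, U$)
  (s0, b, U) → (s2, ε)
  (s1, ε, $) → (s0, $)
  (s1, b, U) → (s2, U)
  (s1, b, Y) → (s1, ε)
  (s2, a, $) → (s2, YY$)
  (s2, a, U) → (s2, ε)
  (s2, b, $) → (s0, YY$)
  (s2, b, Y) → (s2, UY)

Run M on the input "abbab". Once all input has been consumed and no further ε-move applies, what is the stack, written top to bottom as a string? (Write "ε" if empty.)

YY$

(s0, abbab, $) ⊢ (s1, bbab, YU$) ⊢ (s1, bab, U$) ⊢ (s2, ab, U$) ⊢ (s2, b, $) ⊢ (s0, ε, YY$)
All input consumed in state s0 with stack YY$.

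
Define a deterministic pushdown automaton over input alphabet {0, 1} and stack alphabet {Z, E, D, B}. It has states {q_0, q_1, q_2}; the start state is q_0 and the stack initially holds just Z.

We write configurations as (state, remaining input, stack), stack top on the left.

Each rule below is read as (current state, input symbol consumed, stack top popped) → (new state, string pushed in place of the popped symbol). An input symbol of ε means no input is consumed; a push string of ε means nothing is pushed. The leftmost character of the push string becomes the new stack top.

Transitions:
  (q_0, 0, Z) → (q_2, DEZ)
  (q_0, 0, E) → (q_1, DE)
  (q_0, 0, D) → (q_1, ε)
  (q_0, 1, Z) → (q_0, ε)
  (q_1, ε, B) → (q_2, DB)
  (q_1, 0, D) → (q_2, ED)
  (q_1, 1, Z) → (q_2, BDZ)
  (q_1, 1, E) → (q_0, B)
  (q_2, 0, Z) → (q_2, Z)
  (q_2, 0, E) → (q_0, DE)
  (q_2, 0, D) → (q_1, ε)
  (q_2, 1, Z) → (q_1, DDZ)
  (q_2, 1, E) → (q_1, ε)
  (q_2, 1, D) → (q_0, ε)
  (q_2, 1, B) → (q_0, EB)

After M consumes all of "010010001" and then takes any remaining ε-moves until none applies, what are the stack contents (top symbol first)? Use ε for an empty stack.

BDEZ

(q_0, 010010001, Z)
  read 0, top Z: go to q_2, push DEZ → (q_2, 10010001, DEZ)
  read 1, top D: go to q_0, push ε → (q_0, 0010001, EZ)
  read 0, top E: go to q_1, push DE → (q_1, 010001, DEZ)
  read 0, top D: go to q_2, push ED → (q_2, 10001, EDEZ)
  read 1, top E: go to q_1, push ε → (q_1, 0001, DEZ)
  read 0, top D: go to q_2, push ED → (q_2, 001, EDEZ)
  read 0, top E: go to q_0, push DE → (q_0, 01, DEDEZ)
  read 0, top D: go to q_1, push ε → (q_1, 1, EDEZ)
  read 1, top E: go to q_0, push B → (q_0, ε, BDEZ)
All input consumed in state q_0 with stack BDEZ.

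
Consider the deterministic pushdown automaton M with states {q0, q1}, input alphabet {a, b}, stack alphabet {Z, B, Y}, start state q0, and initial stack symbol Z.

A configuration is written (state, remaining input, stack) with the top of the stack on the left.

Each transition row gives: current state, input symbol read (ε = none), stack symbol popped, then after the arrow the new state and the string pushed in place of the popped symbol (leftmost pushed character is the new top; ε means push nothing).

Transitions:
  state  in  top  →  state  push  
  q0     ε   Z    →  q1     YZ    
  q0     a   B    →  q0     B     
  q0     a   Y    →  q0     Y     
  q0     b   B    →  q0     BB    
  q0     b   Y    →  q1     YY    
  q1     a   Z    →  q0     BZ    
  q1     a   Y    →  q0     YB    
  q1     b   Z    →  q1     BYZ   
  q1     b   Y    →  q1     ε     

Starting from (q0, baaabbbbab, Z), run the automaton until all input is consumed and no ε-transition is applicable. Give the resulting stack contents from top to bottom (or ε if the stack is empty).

(q0, baaabbbbab, Z)
  ε-move, top Z: go to q1, push YZ → (q1, baaabbbbab, YZ)
  read b, top Y: go to q1, push ε → (q1, aaabbbbab, Z)
  read a, top Z: go to q0, push BZ → (q0, aabbbbab, BZ)
  read a, top B: go to q0, push B → (q0, abbbbab, BZ)
  read a, top B: go to q0, push B → (q0, bbbbab, BZ)
  read b, top B: go to q0, push BB → (q0, bbbab, BBZ)
  read b, top B: go to q0, push BB → (q0, bbab, BBBZ)
  read b, top B: go to q0, push BB → (q0, bab, BBBBZ)
  read b, top B: go to q0, push BB → (q0, ab, BBBBBZ)
  read a, top B: go to q0, push B → (q0, b, BBBBBZ)
  read b, top B: go to q0, push BB → (q0, ε, BBBBBBZ)
All input consumed in state q0 with stack BBBBBBZ.

BBBBBBZ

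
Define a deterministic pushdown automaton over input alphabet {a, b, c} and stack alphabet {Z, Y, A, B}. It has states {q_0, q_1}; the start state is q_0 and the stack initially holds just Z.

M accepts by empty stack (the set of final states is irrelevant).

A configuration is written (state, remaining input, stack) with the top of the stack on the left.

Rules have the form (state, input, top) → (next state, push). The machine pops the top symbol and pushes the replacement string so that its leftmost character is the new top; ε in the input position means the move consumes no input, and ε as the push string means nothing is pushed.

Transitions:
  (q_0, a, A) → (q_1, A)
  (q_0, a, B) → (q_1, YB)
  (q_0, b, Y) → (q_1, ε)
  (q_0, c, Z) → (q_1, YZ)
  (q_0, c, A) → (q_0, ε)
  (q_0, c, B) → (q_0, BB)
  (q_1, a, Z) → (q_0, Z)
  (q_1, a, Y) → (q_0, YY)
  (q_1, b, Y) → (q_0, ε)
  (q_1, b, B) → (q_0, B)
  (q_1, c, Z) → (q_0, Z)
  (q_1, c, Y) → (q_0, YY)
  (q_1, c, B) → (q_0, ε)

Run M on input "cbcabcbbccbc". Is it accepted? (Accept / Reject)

(q_0, cbcabcbbccbc, Z)
  read c, top Z: go to q_1, push YZ → (q_1, bcabcbbccbc, YZ)
  read b, top Y: go to q_0, push ε → (q_0, cabcbbccbc, Z)
  read c, top Z: go to q_1, push YZ → (q_1, abcbbccbc, YZ)
  read a, top Y: go to q_0, push YY → (q_0, bcbbccbc, YYZ)
  read b, top Y: go to q_1, push ε → (q_1, cbbccbc, YZ)
  read c, top Y: go to q_0, push YY → (q_0, bbccbc, YYZ)
  read b, top Y: go to q_1, push ε → (q_1, bccbc, YZ)
  read b, top Y: go to q_0, push ε → (q_0, ccbc, Z)
  read c, top Z: go to q_1, push YZ → (q_1, cbc, YZ)
  read c, top Y: go to q_0, push YY → (q_0, bc, YYZ)
  read b, top Y: go to q_1, push ε → (q_1, c, YZ)
  read c, top Y: go to q_0, push YY → (q_0, ε, YYZ)
All input consumed; stack is YYZ, not empty, and no further ε-move applies.

Reject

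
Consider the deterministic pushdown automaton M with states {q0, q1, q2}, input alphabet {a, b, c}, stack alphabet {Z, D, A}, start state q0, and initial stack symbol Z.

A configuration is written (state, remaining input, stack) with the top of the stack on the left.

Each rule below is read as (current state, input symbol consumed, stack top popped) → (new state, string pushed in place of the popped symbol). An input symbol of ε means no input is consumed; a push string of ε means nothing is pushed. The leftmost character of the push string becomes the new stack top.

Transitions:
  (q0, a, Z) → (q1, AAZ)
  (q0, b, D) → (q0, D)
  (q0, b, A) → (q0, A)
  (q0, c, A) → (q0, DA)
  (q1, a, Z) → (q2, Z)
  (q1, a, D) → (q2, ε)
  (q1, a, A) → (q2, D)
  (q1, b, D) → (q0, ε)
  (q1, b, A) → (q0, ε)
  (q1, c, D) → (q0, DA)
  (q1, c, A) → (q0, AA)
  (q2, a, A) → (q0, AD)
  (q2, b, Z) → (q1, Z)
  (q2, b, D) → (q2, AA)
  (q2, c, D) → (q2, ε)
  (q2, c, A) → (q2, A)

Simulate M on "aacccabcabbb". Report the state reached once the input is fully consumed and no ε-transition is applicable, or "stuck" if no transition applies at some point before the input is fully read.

(q0, aacccabcabbb, Z) ⊢ (q1, acccabcabbb, AAZ) ⊢ (q2, cccabcabbb, DAZ) ⊢ (q2, ccabcabbb, AZ) ⊢ (q2, cabcabbb, AZ) ⊢ (q2, abcabbb, AZ) ⊢ (q0, bcabbb, ADZ) ⊢ (q0, cabbb, ADZ) ⊢ (q0, abbb, DADZ)
No transition for (q0, a, top D); M blocks with input abbb remaining.

stuck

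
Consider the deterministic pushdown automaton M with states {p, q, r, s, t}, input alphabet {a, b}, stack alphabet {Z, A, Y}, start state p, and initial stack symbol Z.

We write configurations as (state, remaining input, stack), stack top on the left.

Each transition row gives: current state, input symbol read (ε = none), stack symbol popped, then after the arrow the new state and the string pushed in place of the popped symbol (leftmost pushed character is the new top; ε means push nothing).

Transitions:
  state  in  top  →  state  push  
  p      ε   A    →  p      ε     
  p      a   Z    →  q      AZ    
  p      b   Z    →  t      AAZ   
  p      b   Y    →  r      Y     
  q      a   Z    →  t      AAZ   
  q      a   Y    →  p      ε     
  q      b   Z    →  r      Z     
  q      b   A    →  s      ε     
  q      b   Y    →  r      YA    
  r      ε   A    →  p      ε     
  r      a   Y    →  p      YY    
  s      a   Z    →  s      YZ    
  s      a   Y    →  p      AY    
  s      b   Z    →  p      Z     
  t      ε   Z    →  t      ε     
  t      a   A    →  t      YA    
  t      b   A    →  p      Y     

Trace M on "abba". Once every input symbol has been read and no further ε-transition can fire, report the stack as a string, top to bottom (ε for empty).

AZ

(p, abba, Z)
  read a, top Z: go to q, push AZ → (q, bba, AZ)
  read b, top A: go to s, push ε → (s, ba, Z)
  read b, top Z: go to p, push Z → (p, a, Z)
  read a, top Z: go to q, push AZ → (q, ε, AZ)
All input consumed in state q with stack AZ.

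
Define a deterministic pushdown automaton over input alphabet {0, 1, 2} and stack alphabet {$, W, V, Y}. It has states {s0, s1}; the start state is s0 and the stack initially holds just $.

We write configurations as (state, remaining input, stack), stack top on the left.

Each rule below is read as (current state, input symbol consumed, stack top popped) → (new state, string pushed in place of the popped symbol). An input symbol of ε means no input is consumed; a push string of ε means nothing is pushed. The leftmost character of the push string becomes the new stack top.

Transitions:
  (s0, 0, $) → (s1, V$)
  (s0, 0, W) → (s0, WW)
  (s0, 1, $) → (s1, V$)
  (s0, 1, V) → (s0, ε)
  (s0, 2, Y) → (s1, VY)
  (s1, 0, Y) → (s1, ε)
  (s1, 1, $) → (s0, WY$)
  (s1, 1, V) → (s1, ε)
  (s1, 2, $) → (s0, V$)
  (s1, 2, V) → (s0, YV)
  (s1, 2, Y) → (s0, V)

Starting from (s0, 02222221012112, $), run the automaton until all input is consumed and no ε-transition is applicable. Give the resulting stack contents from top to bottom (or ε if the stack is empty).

VYV$

(s0, 02222221012112, $)
  read 0, top $: go to s1, push V$ → (s1, 2222221012112, V$)
  read 2, top V: go to s0, push YV → (s0, 222221012112, YV$)
  read 2, top Y: go to s1, push VY → (s1, 22221012112, VYV$)
  read 2, top V: go to s0, push YV → (s0, 2221012112, YVYV$)
  read 2, top Y: go to s1, push VY → (s1, 221012112, VYVYV$)
  read 2, top V: go to s0, push YV → (s0, 21012112, YVYVYV$)
  read 2, top Y: go to s1, push VY → (s1, 1012112, VYVYVYV$)
  read 1, top V: go to s1, push ε → (s1, 012112, YVYVYV$)
  read 0, top Y: go to s1, push ε → (s1, 12112, VYVYV$)
  read 1, top V: go to s1, push ε → (s1, 2112, YVYV$)
  read 2, top Y: go to s0, push V → (s0, 112, VVYV$)
  read 1, top V: go to s0, push ε → (s0, 12, VYV$)
  read 1, top V: go to s0, push ε → (s0, 2, YV$)
  read 2, top Y: go to s1, push VY → (s1, ε, VYV$)
All input consumed in state s1 with stack VYV$.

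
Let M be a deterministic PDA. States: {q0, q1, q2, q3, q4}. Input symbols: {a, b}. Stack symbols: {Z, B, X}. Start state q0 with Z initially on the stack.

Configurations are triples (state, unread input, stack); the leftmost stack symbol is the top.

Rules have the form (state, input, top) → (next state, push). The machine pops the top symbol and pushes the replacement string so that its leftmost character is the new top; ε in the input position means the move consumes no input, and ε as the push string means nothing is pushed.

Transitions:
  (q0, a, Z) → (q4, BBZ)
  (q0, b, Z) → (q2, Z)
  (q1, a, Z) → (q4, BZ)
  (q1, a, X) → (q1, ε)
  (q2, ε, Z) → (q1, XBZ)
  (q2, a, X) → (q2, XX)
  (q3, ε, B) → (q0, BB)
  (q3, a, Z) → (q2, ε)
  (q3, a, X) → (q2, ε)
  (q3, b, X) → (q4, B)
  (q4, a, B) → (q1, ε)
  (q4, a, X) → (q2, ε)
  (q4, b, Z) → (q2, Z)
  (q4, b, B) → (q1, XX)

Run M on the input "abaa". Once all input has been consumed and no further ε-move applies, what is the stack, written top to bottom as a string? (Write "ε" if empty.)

(q0, abaa, Z)
  read a, top Z: go to q4, push BBZ → (q4, baa, BBZ)
  read b, top B: go to q1, push XX → (q1, aa, XXBZ)
  read a, top X: go to q1, push ε → (q1, a, XBZ)
  read a, top X: go to q1, push ε → (q1, ε, BZ)
All input consumed in state q1 with stack BZ.

BZ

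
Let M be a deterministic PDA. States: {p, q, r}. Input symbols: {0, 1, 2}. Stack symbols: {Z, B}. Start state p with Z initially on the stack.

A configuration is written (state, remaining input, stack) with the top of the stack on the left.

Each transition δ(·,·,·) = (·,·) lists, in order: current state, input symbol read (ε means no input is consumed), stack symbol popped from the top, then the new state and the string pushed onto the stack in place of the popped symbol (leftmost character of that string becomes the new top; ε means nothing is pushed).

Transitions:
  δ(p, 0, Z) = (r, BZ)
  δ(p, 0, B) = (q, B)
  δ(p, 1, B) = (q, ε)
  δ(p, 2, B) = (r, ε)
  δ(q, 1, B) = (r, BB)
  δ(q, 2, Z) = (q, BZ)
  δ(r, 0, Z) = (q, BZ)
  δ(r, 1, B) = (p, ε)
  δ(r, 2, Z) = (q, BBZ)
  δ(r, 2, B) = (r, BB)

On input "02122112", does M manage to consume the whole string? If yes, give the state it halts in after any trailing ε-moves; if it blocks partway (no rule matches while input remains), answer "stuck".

(p, 02122112, Z)
  read 0, top Z: go to r, push BZ → (r, 2122112, BZ)
  read 2, top B: go to r, push BB → (r, 122112, BBZ)
  read 1, top B: go to p, push ε → (p, 22112, BZ)
  read 2, top B: go to r, push ε → (r, 2112, Z)
  read 2, top Z: go to q, push BBZ → (q, 112, BBZ)
  read 1, top B: go to r, push BB → (r, 12, BBBZ)
  read 1, top B: go to p, push ε → (p, 2, BBZ)
  read 2, top B: go to r, push ε → (r, ε, BZ)
All input consumed; M is in state r.

r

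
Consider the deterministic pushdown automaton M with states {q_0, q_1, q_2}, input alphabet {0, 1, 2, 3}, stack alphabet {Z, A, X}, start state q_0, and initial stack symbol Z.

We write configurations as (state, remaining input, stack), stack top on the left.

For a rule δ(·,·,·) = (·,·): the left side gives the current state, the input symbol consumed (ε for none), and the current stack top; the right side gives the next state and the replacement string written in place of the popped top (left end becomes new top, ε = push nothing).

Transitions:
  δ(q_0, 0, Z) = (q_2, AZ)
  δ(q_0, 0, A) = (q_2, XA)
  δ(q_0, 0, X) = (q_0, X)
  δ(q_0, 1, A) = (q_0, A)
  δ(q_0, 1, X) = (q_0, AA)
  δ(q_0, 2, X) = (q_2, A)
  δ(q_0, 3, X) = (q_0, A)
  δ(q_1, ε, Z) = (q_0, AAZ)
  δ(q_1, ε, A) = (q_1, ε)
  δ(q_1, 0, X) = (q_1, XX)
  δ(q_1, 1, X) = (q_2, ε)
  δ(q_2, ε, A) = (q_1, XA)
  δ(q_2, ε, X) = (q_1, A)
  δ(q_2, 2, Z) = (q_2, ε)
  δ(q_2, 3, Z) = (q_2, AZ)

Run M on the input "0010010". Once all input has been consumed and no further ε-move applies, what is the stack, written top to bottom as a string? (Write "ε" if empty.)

(q_0, 0010010, Z)
  read 0, top Z: go to q_2, push AZ → (q_2, 010010, AZ)
  ε-move, top A: go to q_1, push XA → (q_1, 010010, XAZ)
  read 0, top X: go to q_1, push XX → (q_1, 10010, XXAZ)
  read 1, top X: go to q_2, push ε → (q_2, 0010, XAZ)
  ε-move, top X: go to q_1, push A → (q_1, 0010, AAZ)
  ε-move, top A: go to q_1, push ε → (q_1, 0010, AZ)
  ε-move, top A: go to q_1, push ε → (q_1, 0010, Z)
  ε-move, top Z: go to q_0, push AAZ → (q_0, 0010, AAZ)
  read 0, top A: go to q_2, push XA → (q_2, 010, XAAZ)
  ε-move, top X: go to q_1, push A → (q_1, 010, AAAZ)
  ε-move, top A: go to q_1, push ε → (q_1, 010, AAZ)
  ε-move, top A: go to q_1, push ε → (q_1, 010, AZ)
  ε-move, top A: go to q_1, push ε → (q_1, 010, Z)
  ε-move, top Z: go to q_0, push AAZ → (q_0, 010, AAZ)
  read 0, top A: go to q_2, push XA → (q_2, 10, XAAZ)
  ε-move, top X: go to q_1, push A → (q_1, 10, AAAZ)
  ε-move, top A: go to q_1, push ε → (q_1, 10, AAZ)
  ε-move, top A: go to q_1, push ε → (q_1, 10, AZ)
  ε-move, top A: go to q_1, push ε → (q_1, 10, Z)
  ε-move, top Z: go to q_0, push AAZ → (q_0, 10, AAZ)
  read 1, top A: go to q_0, push A → (q_0, 0, AAZ)
  read 0, top A: go to q_2, push XA → (q_2, ε, XAAZ)
  ε-move, top X: go to q_1, push A → (q_1, ε, AAAZ)
  ε-move, top A: go to q_1, push ε → (q_1, ε, AAZ)
  ε-move, top A: go to q_1, push ε → (q_1, ε, AZ)
  ε-move, top A: go to q_1, push ε → (q_1, ε, Z)
  ε-move, top Z: go to q_0, push AAZ → (q_0, ε, AAZ)
All input consumed in state q_0 with stack AAZ.

AAZ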